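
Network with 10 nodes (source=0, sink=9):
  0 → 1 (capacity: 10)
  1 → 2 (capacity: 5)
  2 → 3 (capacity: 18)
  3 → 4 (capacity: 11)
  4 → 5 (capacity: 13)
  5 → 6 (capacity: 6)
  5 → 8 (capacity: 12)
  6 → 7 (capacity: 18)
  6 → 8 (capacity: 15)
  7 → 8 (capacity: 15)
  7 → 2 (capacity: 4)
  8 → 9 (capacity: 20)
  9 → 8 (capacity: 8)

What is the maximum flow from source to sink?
Maximum flow = 5

Max flow: 5

Flow assignment:
  0 → 1: 5/10
  1 → 2: 5/5
  2 → 3: 5/18
  3 → 4: 5/11
  4 → 5: 5/13
  5 → 8: 5/12
  8 → 9: 5/20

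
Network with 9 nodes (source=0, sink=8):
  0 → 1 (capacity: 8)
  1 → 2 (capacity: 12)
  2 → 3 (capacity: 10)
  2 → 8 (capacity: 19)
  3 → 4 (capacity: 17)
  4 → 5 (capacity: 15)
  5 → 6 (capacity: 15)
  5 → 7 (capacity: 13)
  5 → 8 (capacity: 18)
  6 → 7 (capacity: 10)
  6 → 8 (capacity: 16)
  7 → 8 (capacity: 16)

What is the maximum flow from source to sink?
Maximum flow = 8

Max flow: 8

Flow assignment:
  0 → 1: 8/8
  1 → 2: 8/12
  2 → 8: 8/19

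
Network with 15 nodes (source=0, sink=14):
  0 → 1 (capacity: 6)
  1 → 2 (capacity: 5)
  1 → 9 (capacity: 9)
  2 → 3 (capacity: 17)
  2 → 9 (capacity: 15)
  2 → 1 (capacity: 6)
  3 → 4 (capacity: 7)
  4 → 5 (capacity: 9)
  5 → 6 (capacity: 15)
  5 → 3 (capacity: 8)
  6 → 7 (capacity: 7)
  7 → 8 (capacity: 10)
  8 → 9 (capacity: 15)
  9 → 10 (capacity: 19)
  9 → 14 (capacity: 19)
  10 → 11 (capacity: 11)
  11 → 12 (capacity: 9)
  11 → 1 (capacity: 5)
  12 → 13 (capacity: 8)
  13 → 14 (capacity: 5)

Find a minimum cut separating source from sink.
Min cut value = 6, edges: (0,1)

Min cut value: 6
Partition: S = [0], T = [1, 2, 3, 4, 5, 6, 7, 8, 9, 10, 11, 12, 13, 14]
Cut edges: (0,1)

By max-flow min-cut theorem, max flow = min cut = 6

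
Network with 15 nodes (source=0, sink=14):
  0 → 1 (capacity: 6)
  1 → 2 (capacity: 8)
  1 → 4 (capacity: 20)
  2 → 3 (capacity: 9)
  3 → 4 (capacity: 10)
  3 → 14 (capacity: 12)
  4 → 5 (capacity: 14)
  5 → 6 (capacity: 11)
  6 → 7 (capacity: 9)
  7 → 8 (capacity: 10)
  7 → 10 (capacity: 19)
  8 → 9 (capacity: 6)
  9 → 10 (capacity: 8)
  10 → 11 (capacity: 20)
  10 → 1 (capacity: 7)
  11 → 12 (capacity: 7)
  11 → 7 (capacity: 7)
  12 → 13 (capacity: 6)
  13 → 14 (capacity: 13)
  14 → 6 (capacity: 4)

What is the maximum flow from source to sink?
Maximum flow = 6

Max flow: 6

Flow assignment:
  0 → 1: 6/6
  1 → 2: 6/8
  2 → 3: 6/9
  3 → 14: 6/12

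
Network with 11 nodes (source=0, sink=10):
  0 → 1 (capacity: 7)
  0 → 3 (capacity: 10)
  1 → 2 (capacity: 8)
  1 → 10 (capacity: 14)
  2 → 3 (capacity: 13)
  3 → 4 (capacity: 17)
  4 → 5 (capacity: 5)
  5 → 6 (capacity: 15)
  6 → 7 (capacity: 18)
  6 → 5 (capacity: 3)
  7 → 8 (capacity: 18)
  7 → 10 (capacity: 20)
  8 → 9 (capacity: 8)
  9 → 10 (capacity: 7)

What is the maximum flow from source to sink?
Maximum flow = 12

Max flow: 12

Flow assignment:
  0 → 1: 7/7
  0 → 3: 5/10
  1 → 10: 7/14
  3 → 4: 5/17
  4 → 5: 5/5
  5 → 6: 5/15
  6 → 7: 5/18
  7 → 10: 5/20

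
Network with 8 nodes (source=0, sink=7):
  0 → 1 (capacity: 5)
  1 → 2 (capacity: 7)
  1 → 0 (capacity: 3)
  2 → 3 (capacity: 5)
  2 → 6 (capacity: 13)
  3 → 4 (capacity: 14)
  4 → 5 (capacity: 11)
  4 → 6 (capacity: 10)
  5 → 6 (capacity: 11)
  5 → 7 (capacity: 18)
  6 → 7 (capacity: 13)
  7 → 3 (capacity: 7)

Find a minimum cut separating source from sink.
Min cut value = 5, edges: (0,1)

Min cut value: 5
Partition: S = [0], T = [1, 2, 3, 4, 5, 6, 7]
Cut edges: (0,1)

By max-flow min-cut theorem, max flow = min cut = 5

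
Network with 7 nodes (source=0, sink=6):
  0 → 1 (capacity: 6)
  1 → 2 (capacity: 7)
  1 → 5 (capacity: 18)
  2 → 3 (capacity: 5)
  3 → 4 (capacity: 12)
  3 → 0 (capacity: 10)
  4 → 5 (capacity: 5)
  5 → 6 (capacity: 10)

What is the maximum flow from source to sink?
Maximum flow = 6

Max flow: 6

Flow assignment:
  0 → 1: 6/6
  1 → 5: 6/18
  5 → 6: 6/10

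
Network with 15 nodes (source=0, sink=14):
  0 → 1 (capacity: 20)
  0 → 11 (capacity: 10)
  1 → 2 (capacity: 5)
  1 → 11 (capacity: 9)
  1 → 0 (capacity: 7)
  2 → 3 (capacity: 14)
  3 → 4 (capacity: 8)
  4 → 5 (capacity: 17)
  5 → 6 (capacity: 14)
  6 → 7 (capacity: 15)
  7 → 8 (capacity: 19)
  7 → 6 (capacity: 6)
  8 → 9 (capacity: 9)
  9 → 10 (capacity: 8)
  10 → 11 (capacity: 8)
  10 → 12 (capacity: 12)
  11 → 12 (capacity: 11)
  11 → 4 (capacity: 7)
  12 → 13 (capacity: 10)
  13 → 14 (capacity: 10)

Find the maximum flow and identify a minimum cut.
Max flow = 10, Min cut edges: (13,14)

Maximum flow: 10
Minimum cut: (13,14)
Partition: S = [0, 1, 2, 3, 4, 5, 6, 7, 8, 9, 10, 11, 12, 13], T = [14]

Max-flow min-cut theorem verified: both equal 10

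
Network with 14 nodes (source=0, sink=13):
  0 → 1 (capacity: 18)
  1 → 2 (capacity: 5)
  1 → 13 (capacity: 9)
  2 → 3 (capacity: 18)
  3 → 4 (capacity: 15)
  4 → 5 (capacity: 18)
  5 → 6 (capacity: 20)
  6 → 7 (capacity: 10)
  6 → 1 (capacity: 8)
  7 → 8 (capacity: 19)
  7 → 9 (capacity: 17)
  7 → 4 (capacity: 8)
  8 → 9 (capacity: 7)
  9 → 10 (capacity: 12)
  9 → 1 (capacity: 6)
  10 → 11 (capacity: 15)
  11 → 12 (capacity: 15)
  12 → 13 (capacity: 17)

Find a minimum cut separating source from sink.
Min cut value = 14, edges: (1,2), (1,13)

Min cut value: 14
Partition: S = [0, 1], T = [2, 3, 4, 5, 6, 7, 8, 9, 10, 11, 12, 13]
Cut edges: (1,2), (1,13)

By max-flow min-cut theorem, max flow = min cut = 14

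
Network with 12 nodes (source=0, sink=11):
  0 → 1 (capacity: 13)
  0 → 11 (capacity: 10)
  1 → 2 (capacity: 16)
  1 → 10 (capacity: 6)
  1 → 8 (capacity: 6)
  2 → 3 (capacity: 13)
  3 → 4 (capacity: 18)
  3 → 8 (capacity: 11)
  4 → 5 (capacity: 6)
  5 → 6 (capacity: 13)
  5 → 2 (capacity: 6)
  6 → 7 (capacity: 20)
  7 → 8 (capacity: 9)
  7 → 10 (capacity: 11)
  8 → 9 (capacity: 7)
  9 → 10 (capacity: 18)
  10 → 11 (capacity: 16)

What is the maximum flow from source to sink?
Maximum flow = 23

Max flow: 23

Flow assignment:
  0 → 1: 13/13
  0 → 11: 10/10
  1 → 2: 1/16
  1 → 10: 6/6
  1 → 8: 6/6
  2 → 3: 1/13
  3 → 8: 1/11
  8 → 9: 7/7
  9 → 10: 7/18
  10 → 11: 13/16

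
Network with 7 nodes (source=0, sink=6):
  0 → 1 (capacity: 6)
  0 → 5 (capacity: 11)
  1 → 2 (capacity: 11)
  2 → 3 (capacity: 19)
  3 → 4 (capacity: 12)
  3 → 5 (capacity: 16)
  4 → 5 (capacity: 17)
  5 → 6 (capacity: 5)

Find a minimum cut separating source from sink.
Min cut value = 5, edges: (5,6)

Min cut value: 5
Partition: S = [0, 1, 2, 3, 4, 5], T = [6]
Cut edges: (5,6)

By max-flow min-cut theorem, max flow = min cut = 5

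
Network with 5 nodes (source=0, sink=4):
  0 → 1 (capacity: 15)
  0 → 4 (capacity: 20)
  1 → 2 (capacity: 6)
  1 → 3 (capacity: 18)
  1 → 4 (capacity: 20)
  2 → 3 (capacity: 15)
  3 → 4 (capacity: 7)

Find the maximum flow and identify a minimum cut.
Max flow = 35, Min cut edges: (0,1), (0,4)

Maximum flow: 35
Minimum cut: (0,1), (0,4)
Partition: S = [0], T = [1, 2, 3, 4]

Max-flow min-cut theorem verified: both equal 35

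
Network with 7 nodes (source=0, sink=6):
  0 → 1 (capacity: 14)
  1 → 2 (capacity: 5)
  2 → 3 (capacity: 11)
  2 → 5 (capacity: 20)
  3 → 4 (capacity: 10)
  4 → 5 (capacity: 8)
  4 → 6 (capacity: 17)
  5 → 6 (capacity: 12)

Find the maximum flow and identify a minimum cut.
Max flow = 5, Min cut edges: (1,2)

Maximum flow: 5
Minimum cut: (1,2)
Partition: S = [0, 1], T = [2, 3, 4, 5, 6]

Max-flow min-cut theorem verified: both equal 5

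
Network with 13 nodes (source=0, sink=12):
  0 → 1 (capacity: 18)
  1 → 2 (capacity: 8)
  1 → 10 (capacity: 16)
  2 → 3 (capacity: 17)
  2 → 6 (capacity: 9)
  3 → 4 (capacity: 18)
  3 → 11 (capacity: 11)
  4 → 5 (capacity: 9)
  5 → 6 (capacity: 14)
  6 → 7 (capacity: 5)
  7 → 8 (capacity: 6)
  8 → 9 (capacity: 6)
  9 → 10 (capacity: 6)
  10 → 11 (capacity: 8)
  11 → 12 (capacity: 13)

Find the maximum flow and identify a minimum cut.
Max flow = 13, Min cut edges: (11,12)

Maximum flow: 13
Minimum cut: (11,12)
Partition: S = [0, 1, 2, 3, 4, 5, 6, 7, 8, 9, 10, 11], T = [12]

Max-flow min-cut theorem verified: both equal 13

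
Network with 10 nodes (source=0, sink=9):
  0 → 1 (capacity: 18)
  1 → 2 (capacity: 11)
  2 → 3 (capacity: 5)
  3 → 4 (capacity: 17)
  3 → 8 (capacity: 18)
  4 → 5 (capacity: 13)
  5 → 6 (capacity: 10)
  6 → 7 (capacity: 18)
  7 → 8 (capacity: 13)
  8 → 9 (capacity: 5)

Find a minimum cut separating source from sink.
Min cut value = 5, edges: (8,9)

Min cut value: 5
Partition: S = [0, 1, 2, 3, 4, 5, 6, 7, 8], T = [9]
Cut edges: (8,9)

By max-flow min-cut theorem, max flow = min cut = 5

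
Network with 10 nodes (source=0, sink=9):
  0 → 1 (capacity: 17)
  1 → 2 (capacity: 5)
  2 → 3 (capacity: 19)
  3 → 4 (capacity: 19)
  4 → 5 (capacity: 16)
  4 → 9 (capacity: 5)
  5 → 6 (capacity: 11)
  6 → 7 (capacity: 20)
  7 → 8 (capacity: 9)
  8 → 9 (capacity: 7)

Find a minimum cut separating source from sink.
Min cut value = 5, edges: (1,2)

Min cut value: 5
Partition: S = [0, 1], T = [2, 3, 4, 5, 6, 7, 8, 9]
Cut edges: (1,2)

By max-flow min-cut theorem, max flow = min cut = 5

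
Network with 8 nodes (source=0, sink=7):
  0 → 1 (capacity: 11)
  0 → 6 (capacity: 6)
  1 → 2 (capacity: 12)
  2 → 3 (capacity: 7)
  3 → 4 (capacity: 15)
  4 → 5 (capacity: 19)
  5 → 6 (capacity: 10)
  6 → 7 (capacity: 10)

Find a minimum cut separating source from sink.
Min cut value = 10, edges: (6,7)

Min cut value: 10
Partition: S = [0, 1, 2, 3, 4, 5, 6], T = [7]
Cut edges: (6,7)

By max-flow min-cut theorem, max flow = min cut = 10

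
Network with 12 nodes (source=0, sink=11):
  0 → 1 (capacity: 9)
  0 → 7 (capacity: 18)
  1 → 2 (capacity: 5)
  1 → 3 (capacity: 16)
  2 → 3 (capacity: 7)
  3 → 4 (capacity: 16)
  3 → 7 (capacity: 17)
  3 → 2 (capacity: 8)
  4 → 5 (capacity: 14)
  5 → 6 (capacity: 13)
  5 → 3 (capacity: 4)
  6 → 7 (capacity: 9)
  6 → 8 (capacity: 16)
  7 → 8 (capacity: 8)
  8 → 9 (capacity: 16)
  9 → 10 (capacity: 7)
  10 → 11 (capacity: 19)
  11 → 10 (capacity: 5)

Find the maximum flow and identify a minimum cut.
Max flow = 7, Min cut edges: (9,10)

Maximum flow: 7
Minimum cut: (9,10)
Partition: S = [0, 1, 2, 3, 4, 5, 6, 7, 8, 9], T = [10, 11]

Max-flow min-cut theorem verified: both equal 7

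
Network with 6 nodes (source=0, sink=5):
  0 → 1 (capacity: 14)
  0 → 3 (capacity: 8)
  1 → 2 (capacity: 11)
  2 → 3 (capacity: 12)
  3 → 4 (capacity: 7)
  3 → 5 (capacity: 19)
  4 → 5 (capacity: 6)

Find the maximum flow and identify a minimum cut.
Max flow = 19, Min cut edges: (0,3), (1,2)

Maximum flow: 19
Minimum cut: (0,3), (1,2)
Partition: S = [0, 1], T = [2, 3, 4, 5]

Max-flow min-cut theorem verified: both equal 19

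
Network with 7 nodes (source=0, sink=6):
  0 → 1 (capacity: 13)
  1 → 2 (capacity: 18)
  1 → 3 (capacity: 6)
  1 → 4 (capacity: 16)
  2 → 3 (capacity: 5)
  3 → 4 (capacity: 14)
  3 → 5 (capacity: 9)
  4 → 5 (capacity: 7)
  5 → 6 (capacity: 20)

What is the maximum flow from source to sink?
Maximum flow = 13

Max flow: 13

Flow assignment:
  0 → 1: 13/13
  1 → 3: 6/6
  1 → 4: 7/16
  3 → 5: 6/9
  4 → 5: 7/7
  5 → 6: 13/20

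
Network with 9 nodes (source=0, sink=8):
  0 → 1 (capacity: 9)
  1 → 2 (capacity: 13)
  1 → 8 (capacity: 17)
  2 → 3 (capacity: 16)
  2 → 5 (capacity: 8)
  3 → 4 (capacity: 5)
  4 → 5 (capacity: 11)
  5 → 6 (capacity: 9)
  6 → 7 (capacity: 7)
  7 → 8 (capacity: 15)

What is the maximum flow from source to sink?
Maximum flow = 9

Max flow: 9

Flow assignment:
  0 → 1: 9/9
  1 → 8: 9/17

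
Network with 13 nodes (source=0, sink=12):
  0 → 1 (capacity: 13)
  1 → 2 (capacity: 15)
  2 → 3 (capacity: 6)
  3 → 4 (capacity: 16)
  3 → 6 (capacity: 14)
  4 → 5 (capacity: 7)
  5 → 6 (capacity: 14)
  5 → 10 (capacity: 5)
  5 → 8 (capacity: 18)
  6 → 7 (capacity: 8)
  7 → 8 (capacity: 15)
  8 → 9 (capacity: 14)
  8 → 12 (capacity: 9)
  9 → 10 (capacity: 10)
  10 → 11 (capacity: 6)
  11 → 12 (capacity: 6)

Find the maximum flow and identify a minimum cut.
Max flow = 6, Min cut edges: (2,3)

Maximum flow: 6
Minimum cut: (2,3)
Partition: S = [0, 1, 2], T = [3, 4, 5, 6, 7, 8, 9, 10, 11, 12]

Max-flow min-cut theorem verified: both equal 6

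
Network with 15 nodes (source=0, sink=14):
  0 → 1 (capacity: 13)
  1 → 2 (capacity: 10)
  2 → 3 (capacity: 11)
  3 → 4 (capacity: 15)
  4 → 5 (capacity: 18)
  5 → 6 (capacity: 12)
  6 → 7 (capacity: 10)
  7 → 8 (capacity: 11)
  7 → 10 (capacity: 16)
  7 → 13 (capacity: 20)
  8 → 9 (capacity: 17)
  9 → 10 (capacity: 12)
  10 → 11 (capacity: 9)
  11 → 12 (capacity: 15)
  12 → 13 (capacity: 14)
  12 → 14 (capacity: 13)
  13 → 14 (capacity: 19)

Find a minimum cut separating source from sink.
Min cut value = 10, edges: (6,7)

Min cut value: 10
Partition: S = [0, 1, 2, 3, 4, 5, 6], T = [7, 8, 9, 10, 11, 12, 13, 14]
Cut edges: (6,7)

By max-flow min-cut theorem, max flow = min cut = 10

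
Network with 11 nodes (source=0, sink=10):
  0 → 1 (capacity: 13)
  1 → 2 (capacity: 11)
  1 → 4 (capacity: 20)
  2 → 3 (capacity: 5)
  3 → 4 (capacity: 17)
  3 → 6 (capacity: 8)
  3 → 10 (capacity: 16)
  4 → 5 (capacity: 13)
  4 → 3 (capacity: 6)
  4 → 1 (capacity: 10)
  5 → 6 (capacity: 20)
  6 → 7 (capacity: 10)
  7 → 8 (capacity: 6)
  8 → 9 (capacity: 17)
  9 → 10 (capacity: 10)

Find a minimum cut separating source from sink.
Min cut value = 13, edges: (0,1)

Min cut value: 13
Partition: S = [0], T = [1, 2, 3, 4, 5, 6, 7, 8, 9, 10]
Cut edges: (0,1)

By max-flow min-cut theorem, max flow = min cut = 13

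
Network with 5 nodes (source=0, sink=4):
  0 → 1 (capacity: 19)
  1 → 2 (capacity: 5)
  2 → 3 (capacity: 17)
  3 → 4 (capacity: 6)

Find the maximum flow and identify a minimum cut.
Max flow = 5, Min cut edges: (1,2)

Maximum flow: 5
Minimum cut: (1,2)
Partition: S = [0, 1], T = [2, 3, 4]

Max-flow min-cut theorem verified: both equal 5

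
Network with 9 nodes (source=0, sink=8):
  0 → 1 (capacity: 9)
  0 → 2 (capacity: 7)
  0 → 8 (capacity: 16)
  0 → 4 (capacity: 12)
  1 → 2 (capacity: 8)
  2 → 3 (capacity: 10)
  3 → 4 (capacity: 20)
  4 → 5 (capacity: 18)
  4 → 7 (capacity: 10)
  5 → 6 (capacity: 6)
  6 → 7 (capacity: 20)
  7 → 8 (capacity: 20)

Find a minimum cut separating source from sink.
Min cut value = 32, edges: (0,8), (4,7), (5,6)

Min cut value: 32
Partition: S = [0, 1, 2, 3, 4, 5], T = [6, 7, 8]
Cut edges: (0,8), (4,7), (5,6)

By max-flow min-cut theorem, max flow = min cut = 32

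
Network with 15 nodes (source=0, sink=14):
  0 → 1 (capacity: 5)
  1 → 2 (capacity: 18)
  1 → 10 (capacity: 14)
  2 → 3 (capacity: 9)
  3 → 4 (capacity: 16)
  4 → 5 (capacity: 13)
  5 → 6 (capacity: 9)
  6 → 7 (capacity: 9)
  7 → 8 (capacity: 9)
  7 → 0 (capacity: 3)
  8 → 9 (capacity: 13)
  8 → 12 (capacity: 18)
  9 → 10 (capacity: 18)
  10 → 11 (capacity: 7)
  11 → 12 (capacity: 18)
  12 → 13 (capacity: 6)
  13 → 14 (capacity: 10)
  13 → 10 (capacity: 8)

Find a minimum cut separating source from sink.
Min cut value = 5, edges: (0,1)

Min cut value: 5
Partition: S = [0], T = [1, 2, 3, 4, 5, 6, 7, 8, 9, 10, 11, 12, 13, 14]
Cut edges: (0,1)

By max-flow min-cut theorem, max flow = min cut = 5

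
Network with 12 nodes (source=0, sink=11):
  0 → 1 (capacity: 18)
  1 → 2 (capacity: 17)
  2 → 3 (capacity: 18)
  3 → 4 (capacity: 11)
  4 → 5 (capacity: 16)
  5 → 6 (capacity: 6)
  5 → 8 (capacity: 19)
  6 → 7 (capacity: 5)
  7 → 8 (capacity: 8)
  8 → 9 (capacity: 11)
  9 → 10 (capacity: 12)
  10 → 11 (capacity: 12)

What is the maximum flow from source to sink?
Maximum flow = 11

Max flow: 11

Flow assignment:
  0 → 1: 11/18
  1 → 2: 11/17
  2 → 3: 11/18
  3 → 4: 11/11
  4 → 5: 11/16
  5 → 8: 11/19
  8 → 9: 11/11
  9 → 10: 11/12
  10 → 11: 11/12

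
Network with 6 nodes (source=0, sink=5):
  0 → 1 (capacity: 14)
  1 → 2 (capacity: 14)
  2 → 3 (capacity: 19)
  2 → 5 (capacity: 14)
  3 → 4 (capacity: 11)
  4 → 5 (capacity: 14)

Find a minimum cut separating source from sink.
Min cut value = 14, edges: (1,2)

Min cut value: 14
Partition: S = [0, 1], T = [2, 3, 4, 5]
Cut edges: (1,2)

By max-flow min-cut theorem, max flow = min cut = 14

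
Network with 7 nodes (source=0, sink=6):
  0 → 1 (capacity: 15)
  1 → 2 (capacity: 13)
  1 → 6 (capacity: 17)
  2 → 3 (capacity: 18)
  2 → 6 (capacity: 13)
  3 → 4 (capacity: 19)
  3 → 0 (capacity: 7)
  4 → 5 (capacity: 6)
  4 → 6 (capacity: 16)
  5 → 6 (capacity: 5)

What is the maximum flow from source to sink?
Maximum flow = 15

Max flow: 15

Flow assignment:
  0 → 1: 15/15
  1 → 6: 15/17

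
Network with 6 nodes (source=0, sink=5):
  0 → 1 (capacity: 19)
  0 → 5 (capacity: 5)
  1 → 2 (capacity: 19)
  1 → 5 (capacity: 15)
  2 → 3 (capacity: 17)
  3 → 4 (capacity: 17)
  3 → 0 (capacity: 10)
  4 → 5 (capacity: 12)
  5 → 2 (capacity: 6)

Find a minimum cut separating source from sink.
Min cut value = 24, edges: (0,1), (0,5)

Min cut value: 24
Partition: S = [0], T = [1, 2, 3, 4, 5]
Cut edges: (0,1), (0,5)

By max-flow min-cut theorem, max flow = min cut = 24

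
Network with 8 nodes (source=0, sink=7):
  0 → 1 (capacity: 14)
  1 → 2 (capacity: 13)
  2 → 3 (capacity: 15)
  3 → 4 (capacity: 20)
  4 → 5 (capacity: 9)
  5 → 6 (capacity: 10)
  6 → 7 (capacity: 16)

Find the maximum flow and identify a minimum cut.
Max flow = 9, Min cut edges: (4,5)

Maximum flow: 9
Minimum cut: (4,5)
Partition: S = [0, 1, 2, 3, 4], T = [5, 6, 7]

Max-flow min-cut theorem verified: both equal 9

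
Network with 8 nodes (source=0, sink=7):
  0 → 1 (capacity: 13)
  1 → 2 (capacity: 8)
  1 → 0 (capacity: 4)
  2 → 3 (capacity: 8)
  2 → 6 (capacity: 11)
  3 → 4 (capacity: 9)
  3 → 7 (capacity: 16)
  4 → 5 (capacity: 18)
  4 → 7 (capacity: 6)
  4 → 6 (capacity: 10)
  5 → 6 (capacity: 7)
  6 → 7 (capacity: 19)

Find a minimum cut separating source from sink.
Min cut value = 8, edges: (1,2)

Min cut value: 8
Partition: S = [0, 1], T = [2, 3, 4, 5, 6, 7]
Cut edges: (1,2)

By max-flow min-cut theorem, max flow = min cut = 8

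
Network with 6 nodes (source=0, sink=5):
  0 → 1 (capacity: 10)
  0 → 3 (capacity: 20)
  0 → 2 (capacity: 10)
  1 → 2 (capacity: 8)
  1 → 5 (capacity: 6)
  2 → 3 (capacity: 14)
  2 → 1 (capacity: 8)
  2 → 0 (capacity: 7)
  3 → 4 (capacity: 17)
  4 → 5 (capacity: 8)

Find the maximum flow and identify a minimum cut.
Max flow = 14, Min cut edges: (1,5), (4,5)

Maximum flow: 14
Minimum cut: (1,5), (4,5)
Partition: S = [0, 1, 2, 3, 4], T = [5]

Max-flow min-cut theorem verified: both equal 14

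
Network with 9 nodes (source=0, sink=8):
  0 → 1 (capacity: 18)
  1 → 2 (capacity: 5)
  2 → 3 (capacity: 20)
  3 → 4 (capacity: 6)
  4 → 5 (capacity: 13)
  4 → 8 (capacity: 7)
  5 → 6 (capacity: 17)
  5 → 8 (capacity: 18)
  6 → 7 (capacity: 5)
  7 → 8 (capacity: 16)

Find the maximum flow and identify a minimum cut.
Max flow = 5, Min cut edges: (1,2)

Maximum flow: 5
Minimum cut: (1,2)
Partition: S = [0, 1], T = [2, 3, 4, 5, 6, 7, 8]

Max-flow min-cut theorem verified: both equal 5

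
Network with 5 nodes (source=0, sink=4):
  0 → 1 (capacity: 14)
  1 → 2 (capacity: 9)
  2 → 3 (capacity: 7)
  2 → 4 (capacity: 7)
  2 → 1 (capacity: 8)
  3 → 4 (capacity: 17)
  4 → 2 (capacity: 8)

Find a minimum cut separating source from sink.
Min cut value = 9, edges: (1,2)

Min cut value: 9
Partition: S = [0, 1], T = [2, 3, 4]
Cut edges: (1,2)

By max-flow min-cut theorem, max flow = min cut = 9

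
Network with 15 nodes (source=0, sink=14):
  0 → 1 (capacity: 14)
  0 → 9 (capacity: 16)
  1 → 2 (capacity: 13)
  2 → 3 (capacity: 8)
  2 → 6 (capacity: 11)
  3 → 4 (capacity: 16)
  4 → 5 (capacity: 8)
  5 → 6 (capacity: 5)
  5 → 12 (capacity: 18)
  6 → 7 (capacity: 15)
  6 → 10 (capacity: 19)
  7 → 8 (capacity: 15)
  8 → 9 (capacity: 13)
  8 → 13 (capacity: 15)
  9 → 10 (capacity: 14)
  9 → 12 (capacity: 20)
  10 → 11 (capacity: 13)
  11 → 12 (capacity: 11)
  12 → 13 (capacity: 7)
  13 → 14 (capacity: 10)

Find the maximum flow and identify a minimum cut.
Max flow = 10, Min cut edges: (13,14)

Maximum flow: 10
Minimum cut: (13,14)
Partition: S = [0, 1, 2, 3, 4, 5, 6, 7, 8, 9, 10, 11, 12, 13], T = [14]

Max-flow min-cut theorem verified: both equal 10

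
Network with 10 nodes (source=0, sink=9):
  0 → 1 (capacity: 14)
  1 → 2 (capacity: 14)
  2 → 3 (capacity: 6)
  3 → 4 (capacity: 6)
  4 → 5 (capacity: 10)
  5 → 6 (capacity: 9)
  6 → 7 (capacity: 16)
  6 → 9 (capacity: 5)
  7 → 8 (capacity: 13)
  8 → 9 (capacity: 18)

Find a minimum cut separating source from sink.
Min cut value = 6, edges: (3,4)

Min cut value: 6
Partition: S = [0, 1, 2, 3], T = [4, 5, 6, 7, 8, 9]
Cut edges: (3,4)

By max-flow min-cut theorem, max flow = min cut = 6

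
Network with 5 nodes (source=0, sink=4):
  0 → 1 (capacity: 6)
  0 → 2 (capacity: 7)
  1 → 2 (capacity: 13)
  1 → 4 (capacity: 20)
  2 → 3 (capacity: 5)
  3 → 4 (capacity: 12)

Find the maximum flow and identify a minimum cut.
Max flow = 11, Min cut edges: (0,1), (2,3)

Maximum flow: 11
Minimum cut: (0,1), (2,3)
Partition: S = [0, 2], T = [1, 3, 4]

Max-flow min-cut theorem verified: both equal 11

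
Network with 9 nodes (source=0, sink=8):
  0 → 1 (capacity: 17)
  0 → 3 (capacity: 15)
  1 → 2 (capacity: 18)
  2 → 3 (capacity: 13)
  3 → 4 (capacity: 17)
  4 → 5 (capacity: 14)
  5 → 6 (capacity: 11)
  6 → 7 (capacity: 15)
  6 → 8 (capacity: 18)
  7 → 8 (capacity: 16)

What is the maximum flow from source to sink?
Maximum flow = 11

Max flow: 11

Flow assignment:
  0 → 1: 11/17
  1 → 2: 11/18
  2 → 3: 11/13
  3 → 4: 11/17
  4 → 5: 11/14
  5 → 6: 11/11
  6 → 8: 11/18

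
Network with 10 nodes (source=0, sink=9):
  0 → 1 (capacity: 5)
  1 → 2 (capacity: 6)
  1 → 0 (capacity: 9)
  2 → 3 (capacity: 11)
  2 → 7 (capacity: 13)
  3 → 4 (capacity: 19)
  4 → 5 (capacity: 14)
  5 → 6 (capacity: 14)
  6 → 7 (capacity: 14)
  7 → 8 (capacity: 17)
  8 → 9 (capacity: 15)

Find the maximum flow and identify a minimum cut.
Max flow = 5, Min cut edges: (0,1)

Maximum flow: 5
Minimum cut: (0,1)
Partition: S = [0], T = [1, 2, 3, 4, 5, 6, 7, 8, 9]

Max-flow min-cut theorem verified: both equal 5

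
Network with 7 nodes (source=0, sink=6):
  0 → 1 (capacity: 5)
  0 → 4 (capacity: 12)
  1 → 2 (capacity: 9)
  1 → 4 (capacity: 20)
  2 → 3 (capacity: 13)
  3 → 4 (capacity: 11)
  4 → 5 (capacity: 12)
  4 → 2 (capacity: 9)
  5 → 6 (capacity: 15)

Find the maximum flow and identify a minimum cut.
Max flow = 12, Min cut edges: (4,5)

Maximum flow: 12
Minimum cut: (4,5)
Partition: S = [0, 1, 2, 3, 4], T = [5, 6]

Max-flow min-cut theorem verified: both equal 12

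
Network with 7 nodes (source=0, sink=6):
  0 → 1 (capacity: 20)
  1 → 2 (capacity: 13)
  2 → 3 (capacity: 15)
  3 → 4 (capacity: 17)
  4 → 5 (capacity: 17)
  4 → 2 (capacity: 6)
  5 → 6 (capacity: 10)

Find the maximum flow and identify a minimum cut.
Max flow = 10, Min cut edges: (5,6)

Maximum flow: 10
Minimum cut: (5,6)
Partition: S = [0, 1, 2, 3, 4, 5], T = [6]

Max-flow min-cut theorem verified: both equal 10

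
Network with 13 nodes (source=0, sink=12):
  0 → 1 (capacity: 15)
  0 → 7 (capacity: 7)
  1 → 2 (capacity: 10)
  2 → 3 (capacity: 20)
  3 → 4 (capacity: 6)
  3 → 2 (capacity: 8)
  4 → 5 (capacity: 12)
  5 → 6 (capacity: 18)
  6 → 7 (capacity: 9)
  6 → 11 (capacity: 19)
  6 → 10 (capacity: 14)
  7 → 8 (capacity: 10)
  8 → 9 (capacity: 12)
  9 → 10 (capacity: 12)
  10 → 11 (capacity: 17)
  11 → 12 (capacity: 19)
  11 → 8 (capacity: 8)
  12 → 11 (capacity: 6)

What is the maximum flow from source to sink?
Maximum flow = 13

Max flow: 13

Flow assignment:
  0 → 1: 6/15
  0 → 7: 7/7
  1 → 2: 6/10
  2 → 3: 6/20
  3 → 4: 6/6
  4 → 5: 6/12
  5 → 6: 6/18
  6 → 11: 6/19
  7 → 8: 7/10
  8 → 9: 7/12
  9 → 10: 7/12
  10 → 11: 7/17
  11 → 12: 13/19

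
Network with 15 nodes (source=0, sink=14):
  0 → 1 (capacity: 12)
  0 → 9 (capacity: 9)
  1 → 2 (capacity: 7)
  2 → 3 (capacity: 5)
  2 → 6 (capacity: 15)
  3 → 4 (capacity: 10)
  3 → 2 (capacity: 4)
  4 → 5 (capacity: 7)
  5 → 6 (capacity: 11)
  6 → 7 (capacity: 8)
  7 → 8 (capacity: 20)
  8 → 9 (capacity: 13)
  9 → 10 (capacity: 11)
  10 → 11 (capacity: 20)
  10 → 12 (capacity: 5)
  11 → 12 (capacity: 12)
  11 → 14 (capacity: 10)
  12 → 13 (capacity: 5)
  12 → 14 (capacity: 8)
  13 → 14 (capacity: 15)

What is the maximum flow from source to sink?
Maximum flow = 11

Max flow: 11

Flow assignment:
  0 → 1: 7/12
  0 → 9: 4/9
  1 → 2: 7/7
  2 → 6: 7/15
  6 → 7: 7/8
  7 → 8: 7/20
  8 → 9: 7/13
  9 → 10: 11/11
  10 → 11: 11/20
  11 → 12: 1/12
  11 → 14: 10/10
  12 → 14: 1/8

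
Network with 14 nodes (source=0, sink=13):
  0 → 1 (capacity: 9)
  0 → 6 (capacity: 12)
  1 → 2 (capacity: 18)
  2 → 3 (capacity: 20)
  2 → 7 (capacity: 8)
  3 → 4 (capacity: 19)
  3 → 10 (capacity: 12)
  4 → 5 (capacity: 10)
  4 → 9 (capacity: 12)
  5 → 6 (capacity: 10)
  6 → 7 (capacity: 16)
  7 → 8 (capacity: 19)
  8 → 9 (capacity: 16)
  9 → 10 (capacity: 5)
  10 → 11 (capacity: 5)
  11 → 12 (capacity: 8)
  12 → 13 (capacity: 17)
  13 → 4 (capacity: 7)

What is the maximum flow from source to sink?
Maximum flow = 5

Max flow: 5

Flow assignment:
  0 → 6: 5/12
  6 → 7: 5/16
  7 → 8: 5/19
  8 → 9: 5/16
  9 → 10: 5/5
  10 → 11: 5/5
  11 → 12: 5/8
  12 → 13: 5/17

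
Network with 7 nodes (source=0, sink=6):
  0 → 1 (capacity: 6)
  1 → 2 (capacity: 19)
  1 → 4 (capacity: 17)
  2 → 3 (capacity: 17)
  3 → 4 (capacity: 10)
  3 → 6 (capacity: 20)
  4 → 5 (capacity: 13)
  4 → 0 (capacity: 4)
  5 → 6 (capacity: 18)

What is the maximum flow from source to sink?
Maximum flow = 6

Max flow: 6

Flow assignment:
  0 → 1: 6/6
  1 → 2: 6/19
  2 → 3: 6/17
  3 → 6: 6/20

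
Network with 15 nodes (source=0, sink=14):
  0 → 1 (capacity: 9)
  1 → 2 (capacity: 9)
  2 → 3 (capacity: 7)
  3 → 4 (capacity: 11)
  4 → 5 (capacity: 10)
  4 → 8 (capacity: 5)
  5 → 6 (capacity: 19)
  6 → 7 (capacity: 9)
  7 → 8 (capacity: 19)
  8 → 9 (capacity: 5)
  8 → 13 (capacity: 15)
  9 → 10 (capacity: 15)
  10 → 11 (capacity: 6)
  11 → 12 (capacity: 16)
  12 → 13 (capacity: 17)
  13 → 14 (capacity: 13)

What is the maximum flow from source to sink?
Maximum flow = 7

Max flow: 7

Flow assignment:
  0 → 1: 7/9
  1 → 2: 7/9
  2 → 3: 7/7
  3 → 4: 7/11
  4 → 5: 2/10
  4 → 8: 5/5
  5 → 6: 2/19
  6 → 7: 2/9
  7 → 8: 2/19
  8 → 13: 7/15
  13 → 14: 7/13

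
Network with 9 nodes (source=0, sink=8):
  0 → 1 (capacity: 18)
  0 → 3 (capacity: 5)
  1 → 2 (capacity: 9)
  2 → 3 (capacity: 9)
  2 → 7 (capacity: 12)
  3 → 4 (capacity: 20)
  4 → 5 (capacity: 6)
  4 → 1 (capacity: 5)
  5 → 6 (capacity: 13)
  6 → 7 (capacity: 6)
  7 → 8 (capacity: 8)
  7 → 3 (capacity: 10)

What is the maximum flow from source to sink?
Maximum flow = 8

Max flow: 8

Flow assignment:
  0 → 1: 3/18
  0 → 3: 5/5
  1 → 2: 3/9
  2 → 7: 3/12
  3 → 4: 5/20
  4 → 5: 5/6
  5 → 6: 5/13
  6 → 7: 5/6
  7 → 8: 8/8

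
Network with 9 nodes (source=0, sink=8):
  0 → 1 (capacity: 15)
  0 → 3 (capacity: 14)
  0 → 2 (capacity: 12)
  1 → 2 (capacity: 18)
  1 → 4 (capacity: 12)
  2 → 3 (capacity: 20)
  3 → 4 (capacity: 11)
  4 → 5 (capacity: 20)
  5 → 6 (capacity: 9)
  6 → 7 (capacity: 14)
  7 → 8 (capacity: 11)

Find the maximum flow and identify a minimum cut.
Max flow = 9, Min cut edges: (5,6)

Maximum flow: 9
Minimum cut: (5,6)
Partition: S = [0, 1, 2, 3, 4, 5], T = [6, 7, 8]

Max-flow min-cut theorem verified: both equal 9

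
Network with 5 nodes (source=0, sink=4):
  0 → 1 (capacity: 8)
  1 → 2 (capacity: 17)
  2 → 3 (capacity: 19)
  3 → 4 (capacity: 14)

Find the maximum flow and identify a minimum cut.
Max flow = 8, Min cut edges: (0,1)

Maximum flow: 8
Minimum cut: (0,1)
Partition: S = [0], T = [1, 2, 3, 4]

Max-flow min-cut theorem verified: both equal 8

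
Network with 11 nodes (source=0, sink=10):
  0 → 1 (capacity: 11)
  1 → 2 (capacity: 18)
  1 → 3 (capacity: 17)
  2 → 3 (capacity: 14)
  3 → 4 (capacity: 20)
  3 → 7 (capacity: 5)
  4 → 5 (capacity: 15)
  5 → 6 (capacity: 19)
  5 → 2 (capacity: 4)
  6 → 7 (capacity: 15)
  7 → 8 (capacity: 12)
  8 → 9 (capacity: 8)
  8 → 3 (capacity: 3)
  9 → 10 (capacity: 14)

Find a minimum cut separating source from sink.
Min cut value = 8, edges: (8,9)

Min cut value: 8
Partition: S = [0, 1, 2, 3, 4, 5, 6, 7, 8], T = [9, 10]
Cut edges: (8,9)

By max-flow min-cut theorem, max flow = min cut = 8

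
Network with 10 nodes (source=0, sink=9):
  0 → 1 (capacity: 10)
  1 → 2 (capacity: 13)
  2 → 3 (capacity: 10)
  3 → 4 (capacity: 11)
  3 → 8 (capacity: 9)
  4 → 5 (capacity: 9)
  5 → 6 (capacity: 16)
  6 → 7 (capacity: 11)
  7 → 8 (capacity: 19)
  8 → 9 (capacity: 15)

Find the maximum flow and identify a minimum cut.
Max flow = 10, Min cut edges: (2,3)

Maximum flow: 10
Minimum cut: (2,3)
Partition: S = [0, 1, 2], T = [3, 4, 5, 6, 7, 8, 9]

Max-flow min-cut theorem verified: both equal 10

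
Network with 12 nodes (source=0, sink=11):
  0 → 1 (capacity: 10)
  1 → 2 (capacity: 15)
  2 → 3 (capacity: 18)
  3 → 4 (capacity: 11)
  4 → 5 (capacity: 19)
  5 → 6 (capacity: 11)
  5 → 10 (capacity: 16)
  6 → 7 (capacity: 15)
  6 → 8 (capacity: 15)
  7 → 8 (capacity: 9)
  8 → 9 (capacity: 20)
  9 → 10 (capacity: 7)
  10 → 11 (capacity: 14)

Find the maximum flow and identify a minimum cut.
Max flow = 10, Min cut edges: (0,1)

Maximum flow: 10
Minimum cut: (0,1)
Partition: S = [0], T = [1, 2, 3, 4, 5, 6, 7, 8, 9, 10, 11]

Max-flow min-cut theorem verified: both equal 10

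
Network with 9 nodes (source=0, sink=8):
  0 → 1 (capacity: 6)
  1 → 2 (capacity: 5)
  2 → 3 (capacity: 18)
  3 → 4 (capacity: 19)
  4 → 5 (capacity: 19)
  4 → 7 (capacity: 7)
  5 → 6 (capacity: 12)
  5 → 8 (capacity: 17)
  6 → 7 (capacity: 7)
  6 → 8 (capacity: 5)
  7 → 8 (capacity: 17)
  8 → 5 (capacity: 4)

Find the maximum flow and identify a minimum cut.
Max flow = 5, Min cut edges: (1,2)

Maximum flow: 5
Minimum cut: (1,2)
Partition: S = [0, 1], T = [2, 3, 4, 5, 6, 7, 8]

Max-flow min-cut theorem verified: both equal 5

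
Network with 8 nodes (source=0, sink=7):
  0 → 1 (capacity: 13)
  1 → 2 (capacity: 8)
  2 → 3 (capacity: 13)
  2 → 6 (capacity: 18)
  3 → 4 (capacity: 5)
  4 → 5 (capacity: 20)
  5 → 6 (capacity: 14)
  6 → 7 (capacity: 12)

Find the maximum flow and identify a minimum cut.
Max flow = 8, Min cut edges: (1,2)

Maximum flow: 8
Minimum cut: (1,2)
Partition: S = [0, 1], T = [2, 3, 4, 5, 6, 7]

Max-flow min-cut theorem verified: both equal 8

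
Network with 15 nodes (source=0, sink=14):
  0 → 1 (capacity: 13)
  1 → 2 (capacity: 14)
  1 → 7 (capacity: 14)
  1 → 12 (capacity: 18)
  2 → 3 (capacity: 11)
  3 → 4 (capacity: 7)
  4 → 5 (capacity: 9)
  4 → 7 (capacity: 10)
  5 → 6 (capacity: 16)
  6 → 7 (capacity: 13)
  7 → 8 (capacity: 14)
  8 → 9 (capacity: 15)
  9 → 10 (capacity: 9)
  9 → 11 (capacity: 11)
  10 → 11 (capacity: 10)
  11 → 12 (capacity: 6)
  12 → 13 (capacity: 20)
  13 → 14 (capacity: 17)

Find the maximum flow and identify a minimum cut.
Max flow = 13, Min cut edges: (0,1)

Maximum flow: 13
Minimum cut: (0,1)
Partition: S = [0], T = [1, 2, 3, 4, 5, 6, 7, 8, 9, 10, 11, 12, 13, 14]

Max-flow min-cut theorem verified: both equal 13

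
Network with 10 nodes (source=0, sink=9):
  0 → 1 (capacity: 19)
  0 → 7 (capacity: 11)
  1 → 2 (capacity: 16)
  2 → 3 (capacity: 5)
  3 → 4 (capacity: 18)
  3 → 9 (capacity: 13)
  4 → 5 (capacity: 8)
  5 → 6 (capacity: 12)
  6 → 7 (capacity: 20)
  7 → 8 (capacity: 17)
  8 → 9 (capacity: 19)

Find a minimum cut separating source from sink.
Min cut value = 16, edges: (0,7), (2,3)

Min cut value: 16
Partition: S = [0, 1, 2], T = [3, 4, 5, 6, 7, 8, 9]
Cut edges: (0,7), (2,3)

By max-flow min-cut theorem, max flow = min cut = 16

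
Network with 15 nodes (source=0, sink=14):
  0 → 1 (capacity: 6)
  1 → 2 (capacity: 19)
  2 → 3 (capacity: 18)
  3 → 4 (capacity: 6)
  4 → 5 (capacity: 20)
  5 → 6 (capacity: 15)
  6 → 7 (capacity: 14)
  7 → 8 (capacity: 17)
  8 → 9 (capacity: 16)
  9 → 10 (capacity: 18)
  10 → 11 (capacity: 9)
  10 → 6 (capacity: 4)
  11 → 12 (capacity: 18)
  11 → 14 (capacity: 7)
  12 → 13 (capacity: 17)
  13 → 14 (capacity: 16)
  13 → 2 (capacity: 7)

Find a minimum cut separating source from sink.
Min cut value = 6, edges: (3,4)

Min cut value: 6
Partition: S = [0, 1, 2, 3], T = [4, 5, 6, 7, 8, 9, 10, 11, 12, 13, 14]
Cut edges: (3,4)

By max-flow min-cut theorem, max flow = min cut = 6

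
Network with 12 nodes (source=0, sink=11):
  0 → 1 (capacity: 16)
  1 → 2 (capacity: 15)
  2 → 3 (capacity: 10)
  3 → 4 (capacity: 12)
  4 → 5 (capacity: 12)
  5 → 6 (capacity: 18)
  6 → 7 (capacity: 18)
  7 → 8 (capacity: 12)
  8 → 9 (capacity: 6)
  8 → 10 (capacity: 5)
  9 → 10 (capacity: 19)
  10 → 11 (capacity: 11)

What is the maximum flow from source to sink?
Maximum flow = 10

Max flow: 10

Flow assignment:
  0 → 1: 10/16
  1 → 2: 10/15
  2 → 3: 10/10
  3 → 4: 10/12
  4 → 5: 10/12
  5 → 6: 10/18
  6 → 7: 10/18
  7 → 8: 10/12
  8 → 9: 5/6
  8 → 10: 5/5
  9 → 10: 5/19
  10 → 11: 10/11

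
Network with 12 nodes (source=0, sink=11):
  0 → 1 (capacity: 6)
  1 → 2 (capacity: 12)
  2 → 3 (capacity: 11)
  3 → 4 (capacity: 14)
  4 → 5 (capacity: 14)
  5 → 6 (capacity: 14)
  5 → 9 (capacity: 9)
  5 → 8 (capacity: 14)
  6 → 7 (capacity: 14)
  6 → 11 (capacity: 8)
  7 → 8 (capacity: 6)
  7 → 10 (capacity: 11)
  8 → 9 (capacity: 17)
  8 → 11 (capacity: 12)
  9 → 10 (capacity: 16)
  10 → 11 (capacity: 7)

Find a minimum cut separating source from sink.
Min cut value = 6, edges: (0,1)

Min cut value: 6
Partition: S = [0], T = [1, 2, 3, 4, 5, 6, 7, 8, 9, 10, 11]
Cut edges: (0,1)

By max-flow min-cut theorem, max flow = min cut = 6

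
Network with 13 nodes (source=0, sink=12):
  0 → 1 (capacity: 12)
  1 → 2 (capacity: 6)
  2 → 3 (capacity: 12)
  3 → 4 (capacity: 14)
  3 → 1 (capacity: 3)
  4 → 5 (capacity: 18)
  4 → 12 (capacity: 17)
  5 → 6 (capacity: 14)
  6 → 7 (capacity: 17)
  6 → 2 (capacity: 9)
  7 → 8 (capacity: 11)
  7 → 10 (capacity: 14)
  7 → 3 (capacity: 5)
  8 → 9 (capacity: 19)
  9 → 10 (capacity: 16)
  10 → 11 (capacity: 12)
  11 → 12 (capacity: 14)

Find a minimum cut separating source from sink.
Min cut value = 6, edges: (1,2)

Min cut value: 6
Partition: S = [0, 1], T = [2, 3, 4, 5, 6, 7, 8, 9, 10, 11, 12]
Cut edges: (1,2)

By max-flow min-cut theorem, max flow = min cut = 6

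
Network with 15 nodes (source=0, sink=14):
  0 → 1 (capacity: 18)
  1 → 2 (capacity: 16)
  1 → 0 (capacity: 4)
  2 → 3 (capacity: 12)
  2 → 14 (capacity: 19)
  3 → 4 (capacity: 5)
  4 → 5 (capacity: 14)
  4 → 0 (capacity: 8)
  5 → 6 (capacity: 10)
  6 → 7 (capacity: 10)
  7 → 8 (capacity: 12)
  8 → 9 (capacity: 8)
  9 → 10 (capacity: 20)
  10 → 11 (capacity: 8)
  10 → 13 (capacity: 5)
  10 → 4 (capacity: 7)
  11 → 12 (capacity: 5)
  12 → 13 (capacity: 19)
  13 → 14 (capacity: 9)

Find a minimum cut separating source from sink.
Min cut value = 16, edges: (1,2)

Min cut value: 16
Partition: S = [0, 1], T = [2, 3, 4, 5, 6, 7, 8, 9, 10, 11, 12, 13, 14]
Cut edges: (1,2)

By max-flow min-cut theorem, max flow = min cut = 16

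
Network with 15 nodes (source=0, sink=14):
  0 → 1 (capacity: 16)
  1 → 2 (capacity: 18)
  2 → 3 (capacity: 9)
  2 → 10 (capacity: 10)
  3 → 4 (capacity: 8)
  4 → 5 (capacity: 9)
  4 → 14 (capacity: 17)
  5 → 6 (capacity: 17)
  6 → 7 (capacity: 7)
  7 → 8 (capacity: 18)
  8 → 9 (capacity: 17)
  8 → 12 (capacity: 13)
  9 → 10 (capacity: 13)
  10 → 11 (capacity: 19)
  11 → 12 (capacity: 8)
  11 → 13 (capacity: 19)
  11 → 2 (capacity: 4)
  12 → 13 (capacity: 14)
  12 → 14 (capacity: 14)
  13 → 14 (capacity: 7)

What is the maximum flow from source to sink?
Maximum flow = 16

Max flow: 16

Flow assignment:
  0 → 1: 16/16
  1 → 2: 16/18
  2 → 3: 8/9
  2 → 10: 8/10
  3 → 4: 8/8
  4 → 14: 8/17
  10 → 11: 8/19
  11 → 12: 8/8
  12 → 14: 8/14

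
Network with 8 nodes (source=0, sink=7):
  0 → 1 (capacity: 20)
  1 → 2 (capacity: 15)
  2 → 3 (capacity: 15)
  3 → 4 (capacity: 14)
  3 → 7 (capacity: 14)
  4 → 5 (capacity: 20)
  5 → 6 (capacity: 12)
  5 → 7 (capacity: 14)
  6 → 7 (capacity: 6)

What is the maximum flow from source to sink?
Maximum flow = 15

Max flow: 15

Flow assignment:
  0 → 1: 15/20
  1 → 2: 15/15
  2 → 3: 15/15
  3 → 4: 1/14
  3 → 7: 14/14
  4 → 5: 1/20
  5 → 7: 1/14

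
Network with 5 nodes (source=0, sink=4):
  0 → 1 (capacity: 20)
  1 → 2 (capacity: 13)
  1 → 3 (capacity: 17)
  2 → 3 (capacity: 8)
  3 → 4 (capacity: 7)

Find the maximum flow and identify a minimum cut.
Max flow = 7, Min cut edges: (3,4)

Maximum flow: 7
Minimum cut: (3,4)
Partition: S = [0, 1, 2, 3], T = [4]

Max-flow min-cut theorem verified: both equal 7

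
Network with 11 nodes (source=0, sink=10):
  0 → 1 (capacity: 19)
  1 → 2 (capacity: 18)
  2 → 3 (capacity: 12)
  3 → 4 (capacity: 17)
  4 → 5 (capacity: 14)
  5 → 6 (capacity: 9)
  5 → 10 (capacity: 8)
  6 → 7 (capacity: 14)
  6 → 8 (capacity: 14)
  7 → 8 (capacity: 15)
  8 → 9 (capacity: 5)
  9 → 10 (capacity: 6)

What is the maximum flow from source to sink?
Maximum flow = 12

Max flow: 12

Flow assignment:
  0 → 1: 12/19
  1 → 2: 12/18
  2 → 3: 12/12
  3 → 4: 12/17
  4 → 5: 12/14
  5 → 6: 4/9
  5 → 10: 8/8
  6 → 8: 4/14
  8 → 9: 4/5
  9 → 10: 4/6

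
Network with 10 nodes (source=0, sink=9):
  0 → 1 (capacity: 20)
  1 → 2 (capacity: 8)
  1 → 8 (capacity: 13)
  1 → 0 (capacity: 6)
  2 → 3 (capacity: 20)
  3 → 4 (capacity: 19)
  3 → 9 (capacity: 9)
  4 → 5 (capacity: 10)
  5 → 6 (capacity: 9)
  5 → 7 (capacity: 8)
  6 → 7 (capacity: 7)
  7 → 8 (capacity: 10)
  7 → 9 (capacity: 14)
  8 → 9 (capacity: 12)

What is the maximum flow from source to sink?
Maximum flow = 20

Max flow: 20

Flow assignment:
  0 → 1: 20/20
  1 → 2: 8/8
  1 → 8: 12/13
  2 → 3: 8/20
  3 → 9: 8/9
  8 → 9: 12/12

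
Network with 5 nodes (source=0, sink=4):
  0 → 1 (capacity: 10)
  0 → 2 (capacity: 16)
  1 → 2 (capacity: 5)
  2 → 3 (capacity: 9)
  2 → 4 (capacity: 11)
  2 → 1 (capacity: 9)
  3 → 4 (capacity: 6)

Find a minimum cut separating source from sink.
Min cut value = 17, edges: (2,4), (3,4)

Min cut value: 17
Partition: S = [0, 1, 2, 3], T = [4]
Cut edges: (2,4), (3,4)

By max-flow min-cut theorem, max flow = min cut = 17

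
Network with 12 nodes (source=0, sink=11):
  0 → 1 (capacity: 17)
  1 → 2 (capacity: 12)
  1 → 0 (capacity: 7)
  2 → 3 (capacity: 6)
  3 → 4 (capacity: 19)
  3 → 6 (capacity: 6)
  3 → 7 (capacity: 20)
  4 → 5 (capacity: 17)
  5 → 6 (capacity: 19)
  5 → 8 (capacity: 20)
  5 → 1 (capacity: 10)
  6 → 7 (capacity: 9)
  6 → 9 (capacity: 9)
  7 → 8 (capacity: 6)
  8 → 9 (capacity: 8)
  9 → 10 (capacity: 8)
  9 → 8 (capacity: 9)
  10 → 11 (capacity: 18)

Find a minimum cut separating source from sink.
Min cut value = 6, edges: (2,3)

Min cut value: 6
Partition: S = [0, 1, 2], T = [3, 4, 5, 6, 7, 8, 9, 10, 11]
Cut edges: (2,3)

By max-flow min-cut theorem, max flow = min cut = 6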